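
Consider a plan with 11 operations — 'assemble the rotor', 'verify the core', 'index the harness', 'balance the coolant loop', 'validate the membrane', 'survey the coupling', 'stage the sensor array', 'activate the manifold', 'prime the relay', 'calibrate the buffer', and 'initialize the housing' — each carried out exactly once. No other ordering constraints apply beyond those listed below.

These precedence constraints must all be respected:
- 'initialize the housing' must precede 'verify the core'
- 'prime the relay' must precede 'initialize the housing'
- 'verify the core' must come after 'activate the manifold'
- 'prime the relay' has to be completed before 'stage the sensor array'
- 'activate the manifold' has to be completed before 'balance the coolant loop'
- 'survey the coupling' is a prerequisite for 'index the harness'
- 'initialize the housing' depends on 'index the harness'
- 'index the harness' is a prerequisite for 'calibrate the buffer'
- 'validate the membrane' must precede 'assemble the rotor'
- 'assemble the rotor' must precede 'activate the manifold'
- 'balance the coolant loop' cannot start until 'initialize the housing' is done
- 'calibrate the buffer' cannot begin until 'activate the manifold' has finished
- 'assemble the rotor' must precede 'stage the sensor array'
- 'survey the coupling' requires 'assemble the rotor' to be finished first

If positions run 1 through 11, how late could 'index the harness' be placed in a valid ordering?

Following every chain forward from 'index the harness', the operations that must come later are 'verify the core', 'balance the coolant loop', 'calibrate the buffer', 'initialize the housing' — 4 of them.
So at least 4 operations follow 'index the harness', putting 'index the harness' no later than position 7. That position is achievable by scheduling everything else first.

7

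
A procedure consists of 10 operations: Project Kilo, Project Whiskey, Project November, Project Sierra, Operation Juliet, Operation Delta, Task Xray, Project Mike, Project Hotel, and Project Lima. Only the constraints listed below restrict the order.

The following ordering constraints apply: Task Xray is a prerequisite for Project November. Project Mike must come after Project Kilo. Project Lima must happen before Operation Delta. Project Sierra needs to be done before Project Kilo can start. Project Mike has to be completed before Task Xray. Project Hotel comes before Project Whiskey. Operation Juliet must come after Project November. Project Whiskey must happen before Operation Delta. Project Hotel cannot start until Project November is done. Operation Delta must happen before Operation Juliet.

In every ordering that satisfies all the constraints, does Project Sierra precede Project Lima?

Project Sierra and Project Lima are not related by any chain of constraints.
There exist valid orderings with Project Lima before Project Sierra, so Project Sierra is not required to come first.

No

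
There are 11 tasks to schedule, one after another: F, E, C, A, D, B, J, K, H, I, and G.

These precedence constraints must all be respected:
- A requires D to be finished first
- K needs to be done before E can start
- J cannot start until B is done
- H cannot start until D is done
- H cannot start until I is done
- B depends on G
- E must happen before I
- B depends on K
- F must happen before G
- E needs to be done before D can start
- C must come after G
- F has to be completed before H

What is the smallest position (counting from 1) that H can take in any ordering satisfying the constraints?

Working backwards through the constraints from H, its full set of required predecessors is F, E, D, K, I — 5 of them.
With 5 mandatory predecessors, the earliest H can sit is position 5+1 = 6, and placing just those 5 first achieves it.

6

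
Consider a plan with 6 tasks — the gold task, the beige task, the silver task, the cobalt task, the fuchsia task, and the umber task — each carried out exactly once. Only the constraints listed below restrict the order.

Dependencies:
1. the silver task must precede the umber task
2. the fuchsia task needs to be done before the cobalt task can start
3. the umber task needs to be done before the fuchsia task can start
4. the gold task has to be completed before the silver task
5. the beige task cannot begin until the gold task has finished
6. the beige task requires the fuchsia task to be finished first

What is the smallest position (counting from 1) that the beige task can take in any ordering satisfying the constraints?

The tasks that are forced before the beige task, directly or transitively, are the gold task, the silver task, the fuchsia task, the umber task. That's 4 tasks.
So at minimum 4 tasks come before the beige task, putting the beige task no earlier than position 5. That position is achievable by scheduling exactly those predecessors first.

5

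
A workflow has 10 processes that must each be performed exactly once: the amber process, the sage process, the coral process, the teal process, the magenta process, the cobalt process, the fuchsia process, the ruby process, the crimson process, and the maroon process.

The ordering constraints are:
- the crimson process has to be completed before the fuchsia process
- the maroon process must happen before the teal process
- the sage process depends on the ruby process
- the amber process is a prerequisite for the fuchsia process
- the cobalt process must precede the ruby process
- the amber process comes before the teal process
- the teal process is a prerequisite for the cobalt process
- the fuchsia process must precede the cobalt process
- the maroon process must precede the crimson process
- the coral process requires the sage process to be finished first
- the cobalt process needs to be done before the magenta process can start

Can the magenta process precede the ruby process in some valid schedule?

Nothing in the constraints forces the ruby process before the magenta process — there is no chain from the ruby process to the magenta process.
So a valid ordering placing the magenta process earlier than the ruby process exists.

Yes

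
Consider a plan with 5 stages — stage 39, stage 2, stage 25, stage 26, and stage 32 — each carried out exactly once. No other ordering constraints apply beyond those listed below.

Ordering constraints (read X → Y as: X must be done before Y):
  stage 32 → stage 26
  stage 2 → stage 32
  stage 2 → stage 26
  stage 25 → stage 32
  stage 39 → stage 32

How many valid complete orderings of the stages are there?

6

3 stages have no prerequisites (stage 39, stage 2, stage 25), so any of them could come first.
Enumerating by repeatedly choosing an available stage (one whose prerequisites are all placed) gives 6 distinct complete orderings.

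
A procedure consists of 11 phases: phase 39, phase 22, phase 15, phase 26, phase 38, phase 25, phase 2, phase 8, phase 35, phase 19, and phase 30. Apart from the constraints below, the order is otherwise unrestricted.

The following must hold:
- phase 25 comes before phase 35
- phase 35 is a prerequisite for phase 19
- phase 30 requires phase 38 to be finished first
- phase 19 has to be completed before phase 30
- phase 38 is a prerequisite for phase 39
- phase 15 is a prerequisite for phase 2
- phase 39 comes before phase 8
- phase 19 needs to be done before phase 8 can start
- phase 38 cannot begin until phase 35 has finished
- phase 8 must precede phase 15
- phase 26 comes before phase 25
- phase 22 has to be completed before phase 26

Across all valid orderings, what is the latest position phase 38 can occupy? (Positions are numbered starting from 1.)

Following every chain forward from phase 38, the phases that must come later are phase 39, phase 15, phase 2, phase 8, phase 30 — 5 of them.
So at least 5 phases follow phase 38, putting phase 38 no later than position 6. That position is achievable by scheduling everything else first.

6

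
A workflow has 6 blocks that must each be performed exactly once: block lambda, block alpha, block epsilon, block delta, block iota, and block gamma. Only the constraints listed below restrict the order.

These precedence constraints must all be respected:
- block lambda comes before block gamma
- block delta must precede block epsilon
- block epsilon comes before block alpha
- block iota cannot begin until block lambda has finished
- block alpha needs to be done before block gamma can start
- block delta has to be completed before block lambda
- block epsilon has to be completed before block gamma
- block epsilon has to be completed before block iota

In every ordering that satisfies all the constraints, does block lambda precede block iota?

Yes

There is a constraint chain block lambda → block iota.
Hence block lambda necessarily comes before block iota.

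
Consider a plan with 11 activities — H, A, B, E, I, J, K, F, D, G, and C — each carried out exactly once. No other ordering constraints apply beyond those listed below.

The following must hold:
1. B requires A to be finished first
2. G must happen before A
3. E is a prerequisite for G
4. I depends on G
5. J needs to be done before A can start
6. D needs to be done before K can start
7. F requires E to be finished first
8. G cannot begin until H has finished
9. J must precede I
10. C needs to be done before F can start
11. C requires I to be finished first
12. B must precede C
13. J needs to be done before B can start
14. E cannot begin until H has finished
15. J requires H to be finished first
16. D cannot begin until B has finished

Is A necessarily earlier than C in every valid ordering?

Yes

There is a constraint chain A → B → C.
Hence A necessarily comes before C.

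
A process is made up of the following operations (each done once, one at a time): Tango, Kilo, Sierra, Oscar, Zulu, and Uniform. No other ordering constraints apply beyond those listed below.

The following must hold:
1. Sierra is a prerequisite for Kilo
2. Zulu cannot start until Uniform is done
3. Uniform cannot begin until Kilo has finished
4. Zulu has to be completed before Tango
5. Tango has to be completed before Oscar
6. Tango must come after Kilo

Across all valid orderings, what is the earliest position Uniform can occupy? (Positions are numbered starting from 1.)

3

Working backwards through the constraints from Uniform, its full set of required predecessors is Kilo, Sierra — 2 of them.
With 2 mandatory predecessors, the earliest Uniform can sit is position 2+1 = 3, and placing just those 2 first achieves it.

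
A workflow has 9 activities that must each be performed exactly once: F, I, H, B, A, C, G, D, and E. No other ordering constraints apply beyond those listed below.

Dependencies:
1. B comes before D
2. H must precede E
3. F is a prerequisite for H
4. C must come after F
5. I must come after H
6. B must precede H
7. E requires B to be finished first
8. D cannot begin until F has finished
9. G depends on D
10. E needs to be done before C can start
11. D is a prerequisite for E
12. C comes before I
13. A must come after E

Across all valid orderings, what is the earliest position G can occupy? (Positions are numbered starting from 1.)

The activities that are forced before G, directly or transitively, are F, B, D. That's 3 activities.
With 3 mandatory predecessors, the earliest G can sit is position 3+1 = 4, and placing just those 3 first achieves it.

4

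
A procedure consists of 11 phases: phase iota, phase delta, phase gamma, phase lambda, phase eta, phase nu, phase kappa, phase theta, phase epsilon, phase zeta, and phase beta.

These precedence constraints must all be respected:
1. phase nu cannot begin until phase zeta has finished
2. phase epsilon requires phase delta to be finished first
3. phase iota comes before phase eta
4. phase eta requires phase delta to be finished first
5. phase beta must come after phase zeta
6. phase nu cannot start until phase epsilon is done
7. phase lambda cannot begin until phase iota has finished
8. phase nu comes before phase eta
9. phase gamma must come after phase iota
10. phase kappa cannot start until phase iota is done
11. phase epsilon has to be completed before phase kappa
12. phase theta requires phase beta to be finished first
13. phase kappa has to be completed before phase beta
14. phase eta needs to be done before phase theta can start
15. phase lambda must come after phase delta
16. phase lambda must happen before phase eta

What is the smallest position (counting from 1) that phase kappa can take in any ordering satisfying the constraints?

4

The phases that are forced before phase kappa, directly or transitively, are phase iota, phase delta, phase epsilon. That's 3 phases.
So at minimum 3 phases come before phase kappa, putting phase kappa no earlier than position 4. That position is achievable by scheduling exactly those predecessors first.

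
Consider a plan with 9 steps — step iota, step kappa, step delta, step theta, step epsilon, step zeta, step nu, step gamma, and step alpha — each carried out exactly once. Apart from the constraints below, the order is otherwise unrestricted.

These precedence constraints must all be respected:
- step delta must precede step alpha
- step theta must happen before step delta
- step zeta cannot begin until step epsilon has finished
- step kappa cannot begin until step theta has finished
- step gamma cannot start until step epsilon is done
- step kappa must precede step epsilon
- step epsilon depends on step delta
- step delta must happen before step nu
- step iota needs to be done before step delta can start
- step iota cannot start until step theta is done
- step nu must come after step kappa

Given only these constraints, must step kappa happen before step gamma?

Tracing the constraints gives a chain: step kappa → step epsilon → step gamma.
That forces step kappa before step gamma in every valid schedule.

Yes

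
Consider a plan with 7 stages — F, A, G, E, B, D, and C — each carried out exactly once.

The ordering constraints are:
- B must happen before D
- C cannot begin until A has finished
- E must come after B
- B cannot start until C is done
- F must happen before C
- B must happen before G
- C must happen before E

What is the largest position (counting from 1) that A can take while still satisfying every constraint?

2

Following every chain forward from A, the stages that must come later are G, E, B, D, C — 5 of them.
With 5 mandatory successors out of 7 stages total, the latest slot for A is 7−5 = 2, and it's reachable by doing all non-successors before A.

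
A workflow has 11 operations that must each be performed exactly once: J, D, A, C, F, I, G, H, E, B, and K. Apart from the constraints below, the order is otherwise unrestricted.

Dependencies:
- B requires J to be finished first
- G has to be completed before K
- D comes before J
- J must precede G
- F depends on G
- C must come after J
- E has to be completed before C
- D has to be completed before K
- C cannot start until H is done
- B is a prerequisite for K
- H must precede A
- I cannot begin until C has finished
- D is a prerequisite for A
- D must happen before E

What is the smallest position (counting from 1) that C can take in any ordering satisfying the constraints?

5

The operations that are forced before C, directly or transitively, are J, D, H, E. That's 4 operations.
So at minimum 4 operations come before C, putting C no earlier than position 5. That position is achievable by scheduling exactly those predecessors first.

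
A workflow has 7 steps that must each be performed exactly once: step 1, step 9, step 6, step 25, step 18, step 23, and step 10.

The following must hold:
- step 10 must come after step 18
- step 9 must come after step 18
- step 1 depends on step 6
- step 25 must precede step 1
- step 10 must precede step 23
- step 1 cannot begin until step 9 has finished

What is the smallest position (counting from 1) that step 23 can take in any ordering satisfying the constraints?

3

Working backwards through the constraints from step 23, its full set of required predecessors is step 18, step 10 — 2 of them.
So at minimum 2 steps come before step 23, putting step 23 no earlier than position 3. That position is achievable by scheduling exactly those predecessors first.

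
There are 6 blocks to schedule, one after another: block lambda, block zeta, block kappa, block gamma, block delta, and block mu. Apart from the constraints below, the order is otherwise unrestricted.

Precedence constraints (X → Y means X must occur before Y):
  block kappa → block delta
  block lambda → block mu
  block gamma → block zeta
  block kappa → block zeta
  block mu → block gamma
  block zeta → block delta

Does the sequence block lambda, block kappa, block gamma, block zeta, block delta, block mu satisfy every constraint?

No

The sequence places block gamma ahead of block mu.
Since block mu is required before block gamma, the ordering is invalid.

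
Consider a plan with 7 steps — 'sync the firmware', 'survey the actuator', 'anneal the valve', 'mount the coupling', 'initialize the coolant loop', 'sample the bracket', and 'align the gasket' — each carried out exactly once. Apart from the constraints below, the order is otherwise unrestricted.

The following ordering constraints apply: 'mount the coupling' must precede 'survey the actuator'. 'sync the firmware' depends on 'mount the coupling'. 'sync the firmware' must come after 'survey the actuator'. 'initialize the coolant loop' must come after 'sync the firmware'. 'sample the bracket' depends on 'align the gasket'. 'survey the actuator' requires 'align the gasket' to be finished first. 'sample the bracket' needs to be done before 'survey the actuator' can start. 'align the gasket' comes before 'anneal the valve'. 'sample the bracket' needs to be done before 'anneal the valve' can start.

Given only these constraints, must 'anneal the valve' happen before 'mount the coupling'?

'anneal the valve' and 'mount the coupling' are not related by any chain of constraints.
So 'anneal the valve' can come before 'mount the coupling' or after — it is not forced.

No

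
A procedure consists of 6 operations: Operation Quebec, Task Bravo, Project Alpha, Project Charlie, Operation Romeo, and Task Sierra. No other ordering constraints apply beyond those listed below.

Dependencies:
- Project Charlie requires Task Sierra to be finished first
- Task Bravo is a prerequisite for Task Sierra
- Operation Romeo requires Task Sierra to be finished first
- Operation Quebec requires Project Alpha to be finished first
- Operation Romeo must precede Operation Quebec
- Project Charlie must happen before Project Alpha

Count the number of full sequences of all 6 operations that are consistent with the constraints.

Task Bravo is the only operation with nothing required before it, so every ordering starts there.
Counting all ways to extend the partial order to a total order gives 3.

3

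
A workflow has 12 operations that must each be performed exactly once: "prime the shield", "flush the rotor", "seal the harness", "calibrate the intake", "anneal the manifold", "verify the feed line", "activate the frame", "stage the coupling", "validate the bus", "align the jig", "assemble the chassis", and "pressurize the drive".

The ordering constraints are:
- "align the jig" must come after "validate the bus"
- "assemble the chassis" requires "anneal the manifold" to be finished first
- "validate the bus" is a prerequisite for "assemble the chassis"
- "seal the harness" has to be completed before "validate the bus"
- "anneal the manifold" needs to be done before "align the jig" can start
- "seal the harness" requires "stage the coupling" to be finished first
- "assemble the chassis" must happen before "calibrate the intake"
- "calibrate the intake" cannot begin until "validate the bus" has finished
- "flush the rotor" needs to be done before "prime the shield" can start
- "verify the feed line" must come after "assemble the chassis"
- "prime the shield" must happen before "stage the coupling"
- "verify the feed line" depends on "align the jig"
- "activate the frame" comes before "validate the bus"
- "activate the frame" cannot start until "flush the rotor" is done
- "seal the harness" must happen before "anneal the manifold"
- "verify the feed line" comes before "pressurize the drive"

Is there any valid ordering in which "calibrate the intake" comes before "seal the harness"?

There is a dependency chain "seal the harness" → "validate the bus" → "calibrate the intake", so "calibrate the intake" always comes after "seal the harness".
Hence "calibrate the intake" can never be scheduled before "seal the harness".

No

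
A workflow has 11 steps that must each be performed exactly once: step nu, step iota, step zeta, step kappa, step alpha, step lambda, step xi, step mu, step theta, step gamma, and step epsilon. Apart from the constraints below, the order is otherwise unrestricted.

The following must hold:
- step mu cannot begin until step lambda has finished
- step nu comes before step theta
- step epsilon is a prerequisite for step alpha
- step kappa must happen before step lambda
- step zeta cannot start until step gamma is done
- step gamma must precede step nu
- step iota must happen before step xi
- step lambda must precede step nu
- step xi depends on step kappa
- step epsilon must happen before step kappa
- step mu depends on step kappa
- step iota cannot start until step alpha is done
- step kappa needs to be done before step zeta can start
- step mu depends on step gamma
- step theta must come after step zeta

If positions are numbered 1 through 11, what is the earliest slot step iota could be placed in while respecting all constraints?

3

Every step that must precede step iota has to come before it. Tracing all chains that end at step iota, those steps are: step alpha, step epsilon — 2 in total.
With 2 mandatory predecessors, the earliest step iota can sit is position 2+1 = 3, and placing just those 2 first achieves it.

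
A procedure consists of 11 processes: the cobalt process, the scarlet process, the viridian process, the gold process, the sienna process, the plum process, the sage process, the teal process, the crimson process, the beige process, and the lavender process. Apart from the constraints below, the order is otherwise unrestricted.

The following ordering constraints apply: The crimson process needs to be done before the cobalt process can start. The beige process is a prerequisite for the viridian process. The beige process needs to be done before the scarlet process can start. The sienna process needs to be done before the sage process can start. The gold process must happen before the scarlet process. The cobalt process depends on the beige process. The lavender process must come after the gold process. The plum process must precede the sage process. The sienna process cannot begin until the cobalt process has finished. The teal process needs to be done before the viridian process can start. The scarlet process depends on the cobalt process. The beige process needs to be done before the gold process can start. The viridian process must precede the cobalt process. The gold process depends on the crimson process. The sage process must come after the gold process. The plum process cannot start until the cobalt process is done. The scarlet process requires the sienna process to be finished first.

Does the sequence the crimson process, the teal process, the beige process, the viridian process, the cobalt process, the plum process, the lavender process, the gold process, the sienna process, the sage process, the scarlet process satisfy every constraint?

The sequence places the lavender process ahead of the gold process.
But one of the constraints requires the gold process before the lavender process, so this ordering violates it.

No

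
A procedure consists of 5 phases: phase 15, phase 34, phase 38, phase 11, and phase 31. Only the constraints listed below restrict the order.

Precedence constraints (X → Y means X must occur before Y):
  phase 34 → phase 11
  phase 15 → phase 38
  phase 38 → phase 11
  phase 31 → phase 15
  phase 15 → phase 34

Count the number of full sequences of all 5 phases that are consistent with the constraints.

Only phase 31 has no prerequisites, so it must go first.
Systematically extending each partial ordering one phase at a time and counting, there are 2 complete orderings.

2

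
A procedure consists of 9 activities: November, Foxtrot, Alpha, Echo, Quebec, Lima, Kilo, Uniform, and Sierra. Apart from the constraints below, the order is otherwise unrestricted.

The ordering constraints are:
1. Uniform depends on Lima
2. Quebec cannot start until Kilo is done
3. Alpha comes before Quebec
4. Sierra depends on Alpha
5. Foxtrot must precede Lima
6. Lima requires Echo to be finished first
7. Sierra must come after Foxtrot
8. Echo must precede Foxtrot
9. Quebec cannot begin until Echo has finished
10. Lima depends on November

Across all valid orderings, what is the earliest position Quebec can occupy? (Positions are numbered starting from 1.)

Working backwards through the constraints from Quebec, its full set of required predecessors is Alpha, Echo, Kilo — 3 of them.
With 3 mandatory predecessors, the earliest Quebec can sit is position 3+1 = 4, and placing just those 3 first achieves it.

4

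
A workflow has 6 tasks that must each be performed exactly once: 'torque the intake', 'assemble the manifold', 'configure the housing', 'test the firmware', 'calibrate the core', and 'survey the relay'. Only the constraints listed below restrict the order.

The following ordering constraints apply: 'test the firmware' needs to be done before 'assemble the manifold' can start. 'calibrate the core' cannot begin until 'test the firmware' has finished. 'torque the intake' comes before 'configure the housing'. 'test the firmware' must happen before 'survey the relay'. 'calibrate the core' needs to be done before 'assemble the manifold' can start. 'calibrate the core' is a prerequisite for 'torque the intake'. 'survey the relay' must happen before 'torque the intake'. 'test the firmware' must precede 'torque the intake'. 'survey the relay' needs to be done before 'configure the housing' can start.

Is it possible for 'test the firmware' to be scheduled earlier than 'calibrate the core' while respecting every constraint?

Every valid ordering already has 'test the firmware' before 'calibrate the core' (the constraints require it), so in particular at least one does.

Yes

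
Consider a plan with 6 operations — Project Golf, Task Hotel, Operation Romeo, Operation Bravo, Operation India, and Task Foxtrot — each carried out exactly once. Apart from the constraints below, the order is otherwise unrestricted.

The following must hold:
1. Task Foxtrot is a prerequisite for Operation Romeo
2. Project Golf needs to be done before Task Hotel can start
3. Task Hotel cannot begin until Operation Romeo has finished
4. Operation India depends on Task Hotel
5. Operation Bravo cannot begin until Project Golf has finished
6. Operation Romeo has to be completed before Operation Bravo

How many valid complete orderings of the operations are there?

9

2 operations have no prerequisites (Project Golf, Task Foxtrot), so any of them could come first.
Systematically extending each partial ordering one operation at a time and counting, there are 9 complete orderings.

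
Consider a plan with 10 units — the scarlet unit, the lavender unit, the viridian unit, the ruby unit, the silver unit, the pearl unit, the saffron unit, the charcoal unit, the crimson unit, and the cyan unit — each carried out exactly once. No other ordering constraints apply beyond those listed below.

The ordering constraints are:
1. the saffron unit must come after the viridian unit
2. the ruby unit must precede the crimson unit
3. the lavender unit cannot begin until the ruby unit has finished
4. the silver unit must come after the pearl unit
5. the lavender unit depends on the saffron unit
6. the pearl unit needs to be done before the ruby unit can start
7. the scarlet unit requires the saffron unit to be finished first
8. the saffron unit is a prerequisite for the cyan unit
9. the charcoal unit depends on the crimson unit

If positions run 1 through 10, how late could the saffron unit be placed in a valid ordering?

7

Following every chain forward from the saffron unit, the units that must come later are the scarlet unit, the lavender unit, the cyan unit — 3 of them.
With 3 mandatory successors out of 10 units total, the latest slot for the saffron unit is 10−3 = 7, and it's reachable by doing all non-successors before the saffron unit.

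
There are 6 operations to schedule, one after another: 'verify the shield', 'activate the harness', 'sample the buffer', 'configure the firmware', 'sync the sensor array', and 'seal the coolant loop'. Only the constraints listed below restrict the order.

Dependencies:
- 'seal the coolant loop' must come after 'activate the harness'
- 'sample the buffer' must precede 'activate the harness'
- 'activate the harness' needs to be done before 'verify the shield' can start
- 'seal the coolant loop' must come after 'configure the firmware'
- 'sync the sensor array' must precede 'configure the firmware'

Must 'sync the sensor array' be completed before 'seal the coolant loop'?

Following the dependencies: 'sync the sensor array' → 'configure the firmware' → 'seal the coolant loop'.
So 'sync the sensor array' must precede 'seal the coolant loop' in any valid ordering.

Yes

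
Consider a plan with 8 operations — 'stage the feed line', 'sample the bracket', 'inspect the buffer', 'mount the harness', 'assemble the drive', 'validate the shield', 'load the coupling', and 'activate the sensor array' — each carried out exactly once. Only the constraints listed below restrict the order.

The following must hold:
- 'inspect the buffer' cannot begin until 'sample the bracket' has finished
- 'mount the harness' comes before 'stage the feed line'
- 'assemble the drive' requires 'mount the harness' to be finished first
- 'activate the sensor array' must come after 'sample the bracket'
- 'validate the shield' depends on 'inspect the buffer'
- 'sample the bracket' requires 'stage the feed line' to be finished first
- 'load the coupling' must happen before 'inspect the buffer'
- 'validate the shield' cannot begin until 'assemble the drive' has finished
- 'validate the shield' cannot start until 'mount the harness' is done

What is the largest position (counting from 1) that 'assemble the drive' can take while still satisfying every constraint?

The only operation forced after 'assemble the drive' (directly or by a chain) is 'validate the shield'.
So at least 1 operation follows 'assemble the drive', putting 'assemble the drive' no later than position 7. That position is achievable by scheduling everything else first.

7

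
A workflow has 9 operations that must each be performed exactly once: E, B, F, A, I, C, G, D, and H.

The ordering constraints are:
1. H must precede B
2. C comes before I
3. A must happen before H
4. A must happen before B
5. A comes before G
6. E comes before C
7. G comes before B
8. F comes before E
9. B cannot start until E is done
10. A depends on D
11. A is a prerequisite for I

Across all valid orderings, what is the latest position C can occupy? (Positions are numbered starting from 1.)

8

Following the constraints forward from C, its only required successor is I.
With 1 mandatory successor out of 9 operations total, the latest slot for C is 9−1 = 8, and it's reachable by doing all non-successors before C.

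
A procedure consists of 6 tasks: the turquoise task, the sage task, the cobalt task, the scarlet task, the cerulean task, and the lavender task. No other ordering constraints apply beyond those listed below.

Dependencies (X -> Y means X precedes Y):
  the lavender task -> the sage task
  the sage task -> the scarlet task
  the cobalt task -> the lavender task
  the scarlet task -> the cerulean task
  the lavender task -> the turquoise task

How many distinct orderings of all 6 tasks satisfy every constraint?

4

Only the cobalt task has no prerequisites, so it must go first.
Enumerating by repeatedly choosing an available task (one whose prerequisites are all placed) gives 4 distinct complete orderings.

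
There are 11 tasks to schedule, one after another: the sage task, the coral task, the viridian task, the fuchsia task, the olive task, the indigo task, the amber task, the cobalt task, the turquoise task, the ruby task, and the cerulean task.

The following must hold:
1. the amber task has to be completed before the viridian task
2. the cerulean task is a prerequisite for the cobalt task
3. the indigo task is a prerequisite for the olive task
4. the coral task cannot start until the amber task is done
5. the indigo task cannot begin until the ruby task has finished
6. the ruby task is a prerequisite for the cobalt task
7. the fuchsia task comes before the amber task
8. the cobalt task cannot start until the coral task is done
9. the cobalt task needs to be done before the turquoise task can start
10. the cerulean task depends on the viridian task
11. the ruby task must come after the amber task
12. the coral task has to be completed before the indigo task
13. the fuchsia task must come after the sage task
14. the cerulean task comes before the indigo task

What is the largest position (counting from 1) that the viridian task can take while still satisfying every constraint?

6

Every task that must follow the viridian task has to come after it. Tracing all chains starting from the viridian task, those tasks are: the olive task, the indigo task, the cobalt task, the turquoise task, the cerulean task — 5 in total.
With 5 mandatory successors out of 11 tasks total, the latest slot for the viridian task is 11−5 = 6, and it's reachable by doing all non-successors before the viridian task.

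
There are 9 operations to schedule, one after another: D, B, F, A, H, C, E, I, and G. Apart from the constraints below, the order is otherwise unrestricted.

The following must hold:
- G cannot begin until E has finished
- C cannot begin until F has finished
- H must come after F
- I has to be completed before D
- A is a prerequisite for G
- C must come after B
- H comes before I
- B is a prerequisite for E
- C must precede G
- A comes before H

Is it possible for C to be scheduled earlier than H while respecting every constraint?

Yes

Nothing in the constraints forces H before C — there is no chain from H to C.
That means at least one valid schedule has C before H.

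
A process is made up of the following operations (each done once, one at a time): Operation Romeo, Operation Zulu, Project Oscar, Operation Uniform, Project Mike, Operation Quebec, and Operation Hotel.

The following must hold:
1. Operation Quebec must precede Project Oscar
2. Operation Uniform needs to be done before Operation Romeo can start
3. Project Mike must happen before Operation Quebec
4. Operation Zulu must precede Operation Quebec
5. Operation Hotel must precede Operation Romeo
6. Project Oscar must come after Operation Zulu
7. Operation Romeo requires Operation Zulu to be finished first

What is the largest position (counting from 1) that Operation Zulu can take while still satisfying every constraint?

4

The operations that are forced after Operation Zulu, directly or by a chain of constraints, are Operation Romeo, Project Oscar, Operation Quebec. That's 3 operations.
With 3 mandatory successors out of 7 operations total, the latest slot for Operation Zulu is 7−3 = 4, and it's reachable by doing all non-successors before Operation Zulu.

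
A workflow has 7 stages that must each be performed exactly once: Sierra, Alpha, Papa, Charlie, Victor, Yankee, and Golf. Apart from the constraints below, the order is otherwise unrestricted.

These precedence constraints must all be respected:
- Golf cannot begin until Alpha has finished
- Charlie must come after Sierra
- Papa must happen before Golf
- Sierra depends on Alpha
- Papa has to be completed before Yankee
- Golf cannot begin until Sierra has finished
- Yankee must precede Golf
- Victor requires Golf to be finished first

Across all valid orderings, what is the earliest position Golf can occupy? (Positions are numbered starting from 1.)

Every stage that must precede Golf has to come before it. Tracing all chains that end at Golf, those stages are: Sierra, Alpha, Papa, Yankee — 4 in total.
So at minimum 4 stages come before Golf, putting Golf no earlier than position 5. That position is achievable by scheduling exactly those predecessors first.

5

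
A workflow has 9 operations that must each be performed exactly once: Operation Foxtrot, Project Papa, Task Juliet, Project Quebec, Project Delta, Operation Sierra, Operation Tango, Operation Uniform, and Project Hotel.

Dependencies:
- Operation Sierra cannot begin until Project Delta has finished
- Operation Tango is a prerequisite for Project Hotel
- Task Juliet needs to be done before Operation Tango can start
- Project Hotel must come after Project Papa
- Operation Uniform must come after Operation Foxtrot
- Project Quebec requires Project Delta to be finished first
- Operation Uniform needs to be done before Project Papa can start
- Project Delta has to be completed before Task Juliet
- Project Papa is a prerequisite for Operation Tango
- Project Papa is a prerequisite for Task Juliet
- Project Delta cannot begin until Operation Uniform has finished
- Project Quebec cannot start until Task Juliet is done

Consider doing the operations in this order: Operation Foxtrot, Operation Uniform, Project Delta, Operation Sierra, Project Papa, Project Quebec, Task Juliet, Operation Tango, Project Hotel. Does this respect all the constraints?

Here Task Juliet comes after Project Quebec.
But one of the constraints requires Task Juliet before Project Quebec, so this ordering violates it.

No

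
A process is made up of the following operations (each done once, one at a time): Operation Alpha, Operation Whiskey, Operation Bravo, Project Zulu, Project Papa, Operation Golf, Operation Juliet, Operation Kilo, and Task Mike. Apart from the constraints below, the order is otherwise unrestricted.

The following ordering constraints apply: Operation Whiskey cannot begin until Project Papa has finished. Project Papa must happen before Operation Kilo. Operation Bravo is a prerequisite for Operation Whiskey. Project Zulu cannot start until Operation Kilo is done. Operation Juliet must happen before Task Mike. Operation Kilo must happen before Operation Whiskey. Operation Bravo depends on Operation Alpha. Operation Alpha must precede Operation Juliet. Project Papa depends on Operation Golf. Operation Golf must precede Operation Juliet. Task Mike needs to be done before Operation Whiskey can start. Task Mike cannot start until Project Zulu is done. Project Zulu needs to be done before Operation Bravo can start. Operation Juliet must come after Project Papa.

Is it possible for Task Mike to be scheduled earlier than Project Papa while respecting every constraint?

No

There is a dependency chain Project Papa → Operation Juliet → Task Mike, so Task Mike always comes after Project Papa.
So no valid ordering can have Task Mike before Project Papa.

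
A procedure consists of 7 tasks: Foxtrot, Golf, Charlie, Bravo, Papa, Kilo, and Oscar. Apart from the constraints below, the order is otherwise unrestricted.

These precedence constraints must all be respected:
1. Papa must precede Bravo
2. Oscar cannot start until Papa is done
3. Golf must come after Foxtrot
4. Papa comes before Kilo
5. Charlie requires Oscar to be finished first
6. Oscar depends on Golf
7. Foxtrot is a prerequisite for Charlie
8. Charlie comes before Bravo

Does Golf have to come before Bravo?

Following the dependencies: Golf → Oscar → Charlie → Bravo.
So Golf must precede Bravo in any valid ordering.

Yes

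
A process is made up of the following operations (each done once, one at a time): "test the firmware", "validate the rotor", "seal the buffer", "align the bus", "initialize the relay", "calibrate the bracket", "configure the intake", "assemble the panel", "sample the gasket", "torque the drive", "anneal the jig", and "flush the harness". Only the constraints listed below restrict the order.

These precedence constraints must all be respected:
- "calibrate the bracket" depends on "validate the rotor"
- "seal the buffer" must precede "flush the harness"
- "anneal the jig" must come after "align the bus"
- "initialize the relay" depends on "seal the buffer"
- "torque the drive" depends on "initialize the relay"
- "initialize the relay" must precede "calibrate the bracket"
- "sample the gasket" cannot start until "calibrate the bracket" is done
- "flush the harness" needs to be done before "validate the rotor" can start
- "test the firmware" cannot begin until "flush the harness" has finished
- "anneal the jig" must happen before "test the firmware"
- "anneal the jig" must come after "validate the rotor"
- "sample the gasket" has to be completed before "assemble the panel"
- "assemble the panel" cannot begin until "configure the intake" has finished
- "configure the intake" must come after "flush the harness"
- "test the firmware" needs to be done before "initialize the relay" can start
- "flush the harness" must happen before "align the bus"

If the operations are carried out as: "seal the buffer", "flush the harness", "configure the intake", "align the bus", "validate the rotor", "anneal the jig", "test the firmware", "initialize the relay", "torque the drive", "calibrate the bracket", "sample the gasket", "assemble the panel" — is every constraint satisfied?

Checking each listed constraint against this order: for instance, "configure the intake" is in position 3 and "assemble the panel" in position 12, so that constraint holds — and the remaining constraints check out the same way.

Yes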